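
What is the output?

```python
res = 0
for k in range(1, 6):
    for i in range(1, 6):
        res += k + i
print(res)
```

150

k=1,i=1: res = 0+2 = 2
k=1,i=2: res = 2+3 = 5
k=1,i=3: res = 5+4 = 9
k=1,i=4: res = 9+5 = 14
k=1,i=5: res = 14+6 = 20
k=2,i=1: res = 20+3 = 23
k=2,i=2: res = 23+4 = 27
k=2,i=3: res = 27+5 = 32
k=2,i=4: res = 32+6 = 38
k=2,i=5: res = 38+7 = 45
k=3,i=1: res = 45+4 = 49
k=3,i=2: res = 49+5 = 54
k=3,i=3: res = 54+6 = 60
k=3,i=4: res = 60+7 = 67
k=3,i=5: res = 67+8 = 75
k=4,i=1: res = 75+5 = 80
k=4,i=2: res = 80+6 = 86
k=4,i=3: res = 86+7 = 93
k=4,i=4: res = 93+8 = 101
k=4,i=5: res = 101+9 = 110
k=5,i=1: res = 110+6 = 116
k=5,i=2: res = 116+7 = 123
k=5,i=3: res = 123+8 = 131
k=5,i=4: res = 131+9 = 140
k=5,i=5: res = 140+10 = 150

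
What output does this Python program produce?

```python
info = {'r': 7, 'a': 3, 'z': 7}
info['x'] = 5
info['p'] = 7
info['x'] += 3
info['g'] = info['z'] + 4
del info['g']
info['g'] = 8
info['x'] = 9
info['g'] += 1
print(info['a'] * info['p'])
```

info['x'] = 5 → {'r': 7, 'a': 3, 'z': 7, 'x': 5}
info['p'] = 7 → {'r': 7, 'a': 3, 'z': 7, 'x': 5, 'p': 7}
info['x'] = 5+3 = 8 → {'r': 7, 'a': 3, 'z': 7, 'x': 8, 'p': 7}
info['g'] = info['z']+4 = 11 → {'r': 7, 'a': 3, 'z': 7, 'x': 8, 'p': 7, 'g': 11}
del 'g' → {'r': 7, 'a': 3, 'z': 7, 'x': 8, 'p': 7}
info['g'] = 8 → {'r': 7, 'a': 3, 'z': 7, 'x': 8, 'p': 7, 'g': 8}
info['x'] = 9 → {'r': 7, 'a': 3, 'z': 7, 'x': 9, 'p': 7, 'g': 8}
info['g'] = 8+1 = 9 → {'r': 7, 'a': 3, 'z': 7, 'x': 9, 'p': 7, 'g': 9}
info['a']*info['p'] = 3*7 = 21

21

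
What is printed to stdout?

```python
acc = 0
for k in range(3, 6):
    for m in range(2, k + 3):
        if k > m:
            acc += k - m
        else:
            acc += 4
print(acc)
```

k=3,m=2: 3>2, acc = 0+1 = 1
k=3,m=3: not 3>3, acc = 1+4 = 5
k=3,m=4: not 3>4, acc = 5+4 = 9
k=3,m=5: not 3>5, acc = 9+4 = 13
k=4,m=2: 4>2, acc = 13+2 = 15
k=4,m=3: 4>3, acc = 15+1 = 16
k=4,m=4: not 4>4, acc = 16+4 = 20
k=4,m=5: not 4>5, acc = 20+4 = 24
k=4,m=6: not 4>6, acc = 24+4 = 28
k=5,m=2: 5>2, acc = 28+3 = 31
k=5,m=3: 5>3, acc = 31+2 = 33
k=5,m=4: 5>4, acc = 33+1 = 34
k=5,m=5: not 5>5, acc = 34+4 = 38
k=5,m=6: not 5>6, acc = 38+4 = 42
k=5,m=7: not 5>7, acc = 42+4 = 46

46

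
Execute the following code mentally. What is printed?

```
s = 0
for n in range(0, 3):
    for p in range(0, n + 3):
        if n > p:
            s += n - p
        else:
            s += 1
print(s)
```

13

n=0,p=0: not 0>0, s = 0+1 = 1
n=0,p=1: not 0>1, s = 1+1 = 2
n=0,p=2: not 0>2, s = 2+1 = 3
n=1,p=0: 1>0, s = 3+1 = 4
n=1,p=1: not 1>1, s = 4+1 = 5
n=1,p=2: not 1>2, s = 5+1 = 6
n=1,p=3: not 1>3, s = 6+1 = 7
n=2,p=0: 2>0, s = 7+2 = 9
n=2,p=1: 2>1, s = 9+1 = 10
n=2,p=2: not 2>2, s = 10+1 = 11
n=2,p=3: not 2>3, s = 11+1 = 12
n=2,p=4: not 2>4, s = 12+1 = 13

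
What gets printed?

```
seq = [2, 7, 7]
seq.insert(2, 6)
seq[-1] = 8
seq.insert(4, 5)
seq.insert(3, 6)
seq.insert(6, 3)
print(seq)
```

insert 6 at 2 → [2, 7, 6, 7]
seq[-1] = 8 → [2, 7, 6, 8]
insert 5 at 4 → [2, 7, 6, 8, 5]
insert 6 at 3 → [2, 7, 6, 6, 8, 5]
insert 3 at 6 → [2, 7, 6, 6, 8, 5, 3]

[2, 7, 6, 6, 8, 5, 3]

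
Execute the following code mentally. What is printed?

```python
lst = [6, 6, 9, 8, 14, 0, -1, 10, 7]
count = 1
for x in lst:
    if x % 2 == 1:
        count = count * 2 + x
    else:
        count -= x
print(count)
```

x=6: not odd, count = 1-6 = -5
x=6: not odd, count = (-5)-6 = -11
x=9: odd, count = (-11)*2+9 = -13
x=8: not odd, count = (-13)-8 = -21
x=14: not odd, count = (-21)-14 = -35
x=0: not odd, count = (-35)-0 = -35
x=-1: odd, count = (-35)*2+(-1) = -71
x=10: not odd, count = (-71)-10 = -81
x=7: odd, count = (-81)*2+7 = -155

-155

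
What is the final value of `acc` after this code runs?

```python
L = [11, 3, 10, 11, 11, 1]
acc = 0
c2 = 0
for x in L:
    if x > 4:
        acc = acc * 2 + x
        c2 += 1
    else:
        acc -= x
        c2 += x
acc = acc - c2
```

128

x=11: >4, acc = 0*2+11 = 11; c2=1
x=3: not >4, acc = 11-3 = 8; c2=4
x=10: >4, acc = 8*2+10 = 26; c2=5
x=11: >4, acc = 26*2+11 = 63; c2=6
x=11: >4, acc = 63*2+11 = 137; c2=7
x=1: not >4, acc = 137-1 = 136; c2=8
acc-c2 = 136-8 = 128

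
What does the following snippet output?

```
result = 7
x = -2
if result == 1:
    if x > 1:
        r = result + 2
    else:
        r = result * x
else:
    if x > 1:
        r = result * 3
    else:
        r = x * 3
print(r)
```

result=7, x=-2
result == 1 is False; x > 1 is False
→ r = x * 3 = -6

-6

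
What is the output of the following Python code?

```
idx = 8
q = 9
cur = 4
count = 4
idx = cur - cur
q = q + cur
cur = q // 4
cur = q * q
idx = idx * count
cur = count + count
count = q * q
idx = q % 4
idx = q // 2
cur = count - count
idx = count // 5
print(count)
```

169

idx = 4-4 = 0
q = 9+4 = 13
cur = 13//4 = 3
cur = 13*13 = 169
idx = 0*4 = 0
cur = 4+4 = 8
count = 13*13 = 169
idx = 13%4 = 1
idx = 13//2 = 6
cur = 169-169 = 0
idx = 169//5 = 33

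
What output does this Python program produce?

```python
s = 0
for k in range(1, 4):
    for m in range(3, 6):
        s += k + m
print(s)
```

54

k=1,m=3: s = 0+4 = 4
k=1,m=4: s = 4+5 = 9
k=1,m=5: s = 9+6 = 15
k=2,m=3: s = 15+5 = 20
k=2,m=4: s = 20+6 = 26
k=2,m=5: s = 26+7 = 33
k=3,m=3: s = 33+6 = 39
k=3,m=4: s = 39+7 = 46
k=3,m=5: s = 46+8 = 54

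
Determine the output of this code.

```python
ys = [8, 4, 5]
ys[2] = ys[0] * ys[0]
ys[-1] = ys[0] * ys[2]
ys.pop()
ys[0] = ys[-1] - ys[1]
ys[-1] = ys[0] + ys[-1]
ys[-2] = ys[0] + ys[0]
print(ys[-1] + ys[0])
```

4

ys[2] = ys[0]*ys[0] = 8*8 = 64 → [8, 4, 64]
ys[-1] = ys[0]*ys[2] = 8*64 = 512 → [8, 4, 512]
pop() removes 512 → [8, 4]
ys[0] = ys[-1]-ys[1] = 4-4 = 0 → [0, 4]
ys[-1] = ys[0]+ys[-1] = 0+4 = 4 → [0, 4]
ys[-2] = ys[0]+ys[0] = 0+0 = 0 → [0, 4]
ys[-1]+ys[0] = 4+0 = 4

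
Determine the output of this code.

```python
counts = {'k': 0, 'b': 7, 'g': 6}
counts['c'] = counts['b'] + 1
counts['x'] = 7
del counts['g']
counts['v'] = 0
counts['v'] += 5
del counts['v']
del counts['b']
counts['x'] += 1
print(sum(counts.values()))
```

counts['c'] = counts['b']+1 = 8 → {'k': 0, 'b': 7, 'g': 6, 'c': 8}
counts['x'] = 7 → {'k': 0, 'b': 7, 'g': 6, 'c': 8, 'x': 7}
del 'g' → {'k': 0, 'b': 7, 'c': 8, 'x': 7}
counts['v'] = 0 → {'k': 0, 'b': 7, 'c': 8, 'x': 7, 'v': 0}
counts['v'] = 0+5 = 5 → {'k': 0, 'b': 7, 'c': 8, 'x': 7, 'v': 5}
del 'v' → {'k': 0, 'b': 7, 'c': 8, 'x': 7}
del 'b' → {'k': 0, 'c': 8, 'x': 7}
counts['x'] = 7+1 = 8 → {'k': 0, 'c': 8, 'x': 8}
sum of values = 16

16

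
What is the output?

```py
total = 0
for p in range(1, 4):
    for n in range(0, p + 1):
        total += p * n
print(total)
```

25

p=1,n=0: total = 0+0 = 0
p=1,n=1: total = 0+1 = 1
p=2,n=0: total = 1+0 = 1
p=2,n=1: total = 1+2 = 3
p=2,n=2: total = 3+4 = 7
p=3,n=0: total = 7+0 = 7
p=3,n=1: total = 7+3 = 10
p=3,n=2: total = 10+6 = 16
p=3,n=3: total = 16+9 = 25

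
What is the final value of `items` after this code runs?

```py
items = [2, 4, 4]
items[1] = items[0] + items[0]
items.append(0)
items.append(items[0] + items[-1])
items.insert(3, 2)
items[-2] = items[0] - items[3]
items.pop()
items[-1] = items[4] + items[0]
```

[2, 4, 4, 2, 2]

items[1] = items[0]+items[0] = 2+2 = 4 → [2, 4, 4]
append 0 → [2, 4, 4, 0]
append items[0]+items[-1] = 2+0 = 2 → [2, 4, 4, 0, 2]
insert 2 at 3 → [2, 4, 4, 2, 0, 2]
items[-2] = items[0]-items[3] = 2-2 = 0 → [2, 4, 4, 2, 0, 2]
pop() removes 2 → [2, 4, 4, 2, 0]
items[-1] = items[4]+items[0] = 0+2 = 2 → [2, 4, 4, 2, 2]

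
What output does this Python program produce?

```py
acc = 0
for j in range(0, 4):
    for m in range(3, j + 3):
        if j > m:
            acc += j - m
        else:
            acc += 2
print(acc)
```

j=1,m=3: not 1>3, acc = 0+2 = 2
j=2,m=3: not 2>3, acc = 2+2 = 4
j=2,m=4: not 2>4, acc = 4+2 = 6
j=3,m=3: not 3>3, acc = 6+2 = 8
j=3,m=4: not 3>4, acc = 8+2 = 10
j=3,m=5: not 3>5, acc = 10+2 = 12

12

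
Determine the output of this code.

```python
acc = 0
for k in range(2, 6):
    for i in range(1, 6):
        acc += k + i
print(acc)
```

130

k=2,i=1: acc = 0+3 = 3
k=2,i=2: acc = 3+4 = 7
k=2,i=3: acc = 7+5 = 12
k=2,i=4: acc = 12+6 = 18
k=2,i=5: acc = 18+7 = 25
k=3,i=1: acc = 25+4 = 29
k=3,i=2: acc = 29+5 = 34
k=3,i=3: acc = 34+6 = 40
k=3,i=4: acc = 40+7 = 47
k=3,i=5: acc = 47+8 = 55
k=4,i=1: acc = 55+5 = 60
k=4,i=2: acc = 60+6 = 66
k=4,i=3: acc = 66+7 = 73
k=4,i=4: acc = 73+8 = 81
k=4,i=5: acc = 81+9 = 90
k=5,i=1: acc = 90+6 = 96
k=5,i=2: acc = 96+7 = 103
k=5,i=3: acc = 103+8 = 111
k=5,i=4: acc = 111+9 = 120
k=5,i=5: acc = 120+10 = 130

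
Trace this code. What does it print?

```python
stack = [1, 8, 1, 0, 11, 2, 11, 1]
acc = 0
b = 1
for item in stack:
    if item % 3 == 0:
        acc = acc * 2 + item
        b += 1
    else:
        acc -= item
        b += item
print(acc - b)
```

-82

item=1: not %3==0, acc = 0-1 = -1; b=2
item=8: not %3==0, acc = (-1)-8 = -9; b=10
item=1: not %3==0, acc = (-9)-1 = -10; b=11
item=0: %3==0, acc = (-10)*2+0 = -20; b=12
item=11: not %3==0, acc = (-20)-11 = -31; b=23
item=2: not %3==0, acc = (-31)-2 = -33; b=25
item=11: not %3==0, acc = (-33)-11 = -44; b=36
item=1: not %3==0, acc = (-44)-1 = -45; b=37
acc-b = (-45)-37 = -82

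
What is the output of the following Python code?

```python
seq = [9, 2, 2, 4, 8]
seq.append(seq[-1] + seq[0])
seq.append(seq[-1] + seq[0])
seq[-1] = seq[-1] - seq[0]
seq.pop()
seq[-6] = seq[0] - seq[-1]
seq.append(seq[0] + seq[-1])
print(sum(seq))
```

34

append seq[-1]+seq[0] = 8+9 = 17 → [9, 2, 2, 4, 8, 17]
append seq[-1]+seq[0] = 17+9 = 26 → [9, 2, 2, 4, 8, 17, 26]
seq[-1] = seq[-1]-seq[0] = 26-9 = 17 → [9, 2, 2, 4, 8, 17, 17]
pop() removes 17 → [9, 2, 2, 4, 8, 17]
seq[-6] = seq[0]-seq[-1] = 9-17 = -8 → [-8, 2, 2, 4, 8, 17]
append seq[0]+seq[-1] = (-8)+17 = 9 → [-8, 2, 2, 4, 8, 17, 9]
sum = 34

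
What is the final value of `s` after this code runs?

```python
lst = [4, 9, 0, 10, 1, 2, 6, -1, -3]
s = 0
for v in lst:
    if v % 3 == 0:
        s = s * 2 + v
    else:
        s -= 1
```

v=4: not %3==0, s = 0-1 = -1
v=9: %3==0, s = (-1)*2+9 = 7
v=0: %3==0, s = 7*2+0 = 14
v=10: not %3==0, s = 14-1 = 13
v=1: not %3==0, s = 13-1 = 12
v=2: not %3==0, s = 12-1 = 11
v=6: %3==0, s = 11*2+6 = 28
v=-1: not %3==0, s = 28-1 = 27
v=-3: %3==0, s = 27*2+(-3) = 51

51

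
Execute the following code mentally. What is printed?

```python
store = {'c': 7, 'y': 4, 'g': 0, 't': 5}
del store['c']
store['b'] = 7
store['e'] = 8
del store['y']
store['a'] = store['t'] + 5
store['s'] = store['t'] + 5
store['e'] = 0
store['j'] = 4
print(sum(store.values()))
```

del 'c' → {'y': 4, 'g': 0, 't': 5}
store['b'] = 7 → {'y': 4, 'g': 0, 't': 5, 'b': 7}
store['e'] = 8 → {'y': 4, 'g': 0, 't': 5, 'b': 7, 'e': 8}
del 'y' → {'g': 0, 't': 5, 'b': 7, 'e': 8}
store['a'] = store['t']+5 = 10 → {'g': 0, 't': 5, 'b': 7, 'e': 8, 'a': 10}
store['s'] = store['t']+5 = 10 → {'g': 0, 't': 5, 'b': 7, 'e': 8, 'a': 10, 's': 10}
store['e'] = 0 → {'g': 0, 't': 5, 'b': 7, 'e': 0, 'a': 10, 's': 10}
store['j'] = 4 → {'g': 0, 't': 5, 'b': 7, 'e': 0, 'a': 10, 's': 10, 'j': 4}
sum of values = 36

36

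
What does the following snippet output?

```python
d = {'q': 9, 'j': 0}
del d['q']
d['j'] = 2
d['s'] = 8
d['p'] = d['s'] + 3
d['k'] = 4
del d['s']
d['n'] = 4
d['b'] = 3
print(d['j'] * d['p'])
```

22

del 'q' → {'j': 0}
d['j'] = 2 → {'j': 2}
d['s'] = 8 → {'j': 2, 's': 8}
d['p'] = d['s']+3 = 11 → {'j': 2, 's': 8, 'p': 11}
d['k'] = 4 → {'j': 2, 's': 8, 'p': 11, 'k': 4}
del 's' → {'j': 2, 'p': 11, 'k': 4}
d['n'] = 4 → {'j': 2, 'p': 11, 'k': 4, 'n': 4}
d['b'] = 3 → {'j': 2, 'p': 11, 'k': 4, 'n': 4, 'b': 3}
d['j']*d['p'] = 2*11 = 22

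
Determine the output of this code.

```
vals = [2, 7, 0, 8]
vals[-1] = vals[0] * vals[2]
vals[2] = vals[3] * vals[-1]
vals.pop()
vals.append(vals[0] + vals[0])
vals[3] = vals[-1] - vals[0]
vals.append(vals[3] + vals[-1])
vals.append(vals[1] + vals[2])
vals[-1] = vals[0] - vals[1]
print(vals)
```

[2, 7, 0, 2, 4, -5]

vals[-1] = vals[0]*vals[2] = 2*0 = 0 → [2, 7, 0, 0]
vals[2] = vals[3]*vals[-1] = 0*0 = 0 → [2, 7, 0, 0]
pop() removes 0 → [2, 7, 0]
append vals[0]+vals[0] = 2+2 = 4 → [2, 7, 0, 4]
vals[3] = vals[-1]-vals[0] = 4-2 = 2 → [2, 7, 0, 2]
append vals[3]+vals[-1] = 2+2 = 4 → [2, 7, 0, 2, 4]
append vals[1]+vals[2] = 7+0 = 7 → [2, 7, 0, 2, 4, 7]
vals[-1] = vals[0]-vals[1] = 2-7 = -5 → [2, 7, 0, 2, 4, -5]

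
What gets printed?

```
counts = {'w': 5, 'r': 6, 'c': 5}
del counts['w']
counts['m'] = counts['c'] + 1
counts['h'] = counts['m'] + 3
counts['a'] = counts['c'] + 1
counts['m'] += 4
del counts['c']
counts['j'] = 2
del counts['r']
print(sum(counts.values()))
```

del 'w' → {'r': 6, 'c': 5}
counts['m'] = counts['c']+1 = 6 → {'r': 6, 'c': 5, 'm': 6}
counts['h'] = counts['m']+3 = 9 → {'r': 6, 'c': 5, 'm': 6, 'h': 9}
counts['a'] = counts['c']+1 = 6 → {'r': 6, 'c': 5, 'm': 6, 'h': 9, 'a': 6}
counts['m'] = 6+4 = 10 → {'r': 6, 'c': 5, 'm': 10, 'h': 9, 'a': 6}
del 'c' → {'r': 6, 'm': 10, 'h': 9, 'a': 6}
counts['j'] = 2 → {'r': 6, 'm': 10, 'h': 9, 'a': 6, 'j': 2}
del 'r' → {'m': 10, 'h': 9, 'a': 6, 'j': 2}
sum of values = 27

27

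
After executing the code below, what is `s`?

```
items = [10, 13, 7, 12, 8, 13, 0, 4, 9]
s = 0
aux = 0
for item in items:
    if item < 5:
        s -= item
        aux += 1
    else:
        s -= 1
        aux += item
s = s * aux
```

item=10: not <5, s = 0-1 = -1; aux=10
item=13: not <5, s = (-1)-1 = -2; aux=23
item=7: not <5, s = (-2)-1 = -3; aux=30
item=12: not <5, s = (-3)-1 = -4; aux=42
item=8: not <5, s = (-4)-1 = -5; aux=50
item=13: not <5, s = (-5)-1 = -6; aux=63
item=0: <5, s = (-6)-0 = -6; aux=64
item=4: <5, s = (-6)-4 = -10; aux=65
item=9: not <5, s = (-10)-1 = -11; aux=74
s*aux = (-11)*74 = -814

-814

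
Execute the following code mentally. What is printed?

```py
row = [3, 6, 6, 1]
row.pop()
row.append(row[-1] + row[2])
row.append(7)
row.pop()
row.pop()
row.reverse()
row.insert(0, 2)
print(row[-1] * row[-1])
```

9

pop() removes 1 → [3, 6, 6]
append row[-1]+row[2] = 6+6 = 12 → [3, 6, 6, 12]
append 7 → [3, 6, 6, 12, 7]
pop() removes 7 → [3, 6, 6, 12]
pop() removes 12 → [3, 6, 6]
reverse → [6, 6, 3]
insert 2 at 0 → [2, 6, 6, 3]
row[-1]*row[-1] = 3*3 = 9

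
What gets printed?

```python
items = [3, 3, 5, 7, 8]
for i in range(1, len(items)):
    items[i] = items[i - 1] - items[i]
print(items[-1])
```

-20

i=1: items[1] = 3-3 = 0 → [3, 0, 5, 7, 8]
i=2: items[2] = 0-5 = -5 → [3, 0, -5, 7, 8]
i=3: items[3] = (-5)-7 = -12 → [3, 0, -5, -12, 8]
i=4: items[4] = (-12)-8 = -20 → [3, 0, -5, -12, -20]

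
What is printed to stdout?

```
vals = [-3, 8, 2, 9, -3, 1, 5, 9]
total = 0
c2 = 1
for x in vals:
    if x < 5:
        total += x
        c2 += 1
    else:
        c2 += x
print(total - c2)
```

-39

x=-3: <5, total = 0+(-3) = -3; c2=2
x=8: not <5; c2=10
x=2: <5, total = (-3)+2 = -1; c2=11
x=9: not <5; c2=20
x=-3: <5, total = (-1)+(-3) = -4; c2=21
x=1: <5, total = (-4)+1 = -3; c2=22
x=5: not <5; c2=27
x=9: not <5; c2=36
total-c2 = (-3)-36 = -39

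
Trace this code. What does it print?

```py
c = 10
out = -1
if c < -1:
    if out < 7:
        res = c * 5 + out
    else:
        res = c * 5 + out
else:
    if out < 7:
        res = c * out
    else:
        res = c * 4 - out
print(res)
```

c=10, out=-1
c < -1 is False; out < 7 is True
→ res = c * out = -10

-10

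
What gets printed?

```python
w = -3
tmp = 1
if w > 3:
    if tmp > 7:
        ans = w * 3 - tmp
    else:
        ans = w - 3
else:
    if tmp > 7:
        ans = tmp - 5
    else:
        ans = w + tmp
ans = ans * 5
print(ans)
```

w=-3, tmp=1
w > 3 is False; tmp > 7 is False
→ ans = w + tmp = -2
ans = (-2)*5 = -10

-10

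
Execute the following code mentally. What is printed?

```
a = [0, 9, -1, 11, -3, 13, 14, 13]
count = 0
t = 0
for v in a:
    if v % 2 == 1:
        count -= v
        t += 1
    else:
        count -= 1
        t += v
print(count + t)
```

-24

v=0: not odd, count = 0-1 = -1; t=0
v=9: odd, count = (-1)-9 = -10; t=1
v=-1: odd, count = (-10)-(-1) = -9; t=2
v=11: odd, count = (-9)-11 = -20; t=3
v=-3: odd, count = (-20)-(-3) = -17; t=4
v=13: odd, count = (-17)-13 = -30; t=5
v=14: not odd, count = (-30)-1 = -31; t=19
v=13: odd, count = (-31)-13 = -44; t=20
count+t = (-44)+20 = -24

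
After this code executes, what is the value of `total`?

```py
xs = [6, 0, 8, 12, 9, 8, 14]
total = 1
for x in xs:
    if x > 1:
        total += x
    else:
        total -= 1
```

x=6: >1, total = 1+6 = 7
x=0: not >1, total = 7-1 = 6
x=8: >1, total = 6+8 = 14
x=12: >1, total = 14+12 = 26
x=9: >1, total = 26+9 = 35
x=8: >1, total = 35+8 = 43
x=14: >1, total = 43+14 = 57

57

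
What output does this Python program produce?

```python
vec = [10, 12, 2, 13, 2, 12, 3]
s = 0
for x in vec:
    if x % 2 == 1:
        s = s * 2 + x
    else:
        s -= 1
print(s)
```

13

x=10: not odd, s = 0-1 = -1
x=12: not odd, s = (-1)-1 = -2
x=2: not odd, s = (-2)-1 = -3
x=13: odd, s = (-3)*2+13 = 7
x=2: not odd, s = 7-1 = 6
x=12: not odd, s = 6-1 = 5
x=3: odd, s = 5*2+3 = 13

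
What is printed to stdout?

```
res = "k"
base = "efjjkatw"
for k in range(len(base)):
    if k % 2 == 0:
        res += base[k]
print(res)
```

kejkt

k=0: add 'e' → 'ke'
k=1: skip
k=2: add 'j' → 'kej'
k=3: skip
k=4: add 'k' → 'kejk'
k=5: skip
k=6: add 't' → 'kejkt'
k=7: skip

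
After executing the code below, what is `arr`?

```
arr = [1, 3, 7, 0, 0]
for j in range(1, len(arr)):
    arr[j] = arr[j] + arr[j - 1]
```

[1, 4, 11, 11, 11]

j=1: arr[1] = 3+1 = 4 → [1, 4, 7, 0, 0]
j=2: arr[2] = 7+4 = 11 → [1, 4, 11, 0, 0]
j=3: arr[3] = 0+11 = 11 → [1, 4, 11, 11, 0]
j=4: arr[4] = 0+11 = 11 → [1, 4, 11, 11, 11]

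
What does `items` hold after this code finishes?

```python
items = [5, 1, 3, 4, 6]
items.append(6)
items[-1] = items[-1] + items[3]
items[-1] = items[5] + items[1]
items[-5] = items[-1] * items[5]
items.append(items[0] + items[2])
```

[5, 121, 3, 4, 6, 11, 8]

append 6 → [5, 1, 3, 4, 6, 6]
items[-1] = items[-1]+items[3] = 6+4 = 10 → [5, 1, 3, 4, 6, 10]
items[-1] = items[5]+items[1] = 10+1 = 11 → [5, 1, 3, 4, 6, 11]
items[-5] = items[-1]*items[5] = 11*11 = 121 → [5, 121, 3, 4, 6, 11]
append items[0]+items[2] = 5+3 = 8 → [5, 121, 3, 4, 6, 11, 8]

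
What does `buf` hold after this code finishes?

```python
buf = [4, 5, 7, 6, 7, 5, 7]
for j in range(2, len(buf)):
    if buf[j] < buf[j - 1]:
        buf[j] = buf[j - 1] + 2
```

j=2: 7>=5, unchanged → [4, 5, 7, 6, 7, 5, 7]
j=3: 6<7, buf[3] = 7+2 = 9 → [4, 5, 7, 9, 7, 5, 7]
j=4: 7<9, buf[4] = 9+2 = 11 → [4, 5, 7, 9, 11, 5, 7]
j=5: 5<11, buf[5] = 11+2 = 13 → [4, 5, 7, 9, 11, 13, 7]
j=6: 7<13, buf[6] = 13+2 = 15 → [4, 5, 7, 9, 11, 13, 15]

[4, 5, 7, 9, 11, 13, 15]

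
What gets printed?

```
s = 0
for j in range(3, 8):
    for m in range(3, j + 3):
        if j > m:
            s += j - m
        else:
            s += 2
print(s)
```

j=3,m=3: not 3>3, s = 0+2 = 2
j=3,m=4: not 3>4, s = 2+2 = 4
j=3,m=5: not 3>5, s = 4+2 = 6
j=4,m=3: 4>3, s = 6+1 = 7
j=4,m=4: not 4>4, s = 7+2 = 9
j=4,m=5: not 4>5, s = 9+2 = 11
j=4,m=6: not 4>6, s = 11+2 = 13
j=5,m=3: 5>3, s = 13+2 = 15
j=5,m=4: 5>4, s = 15+1 = 16
j=5,m=5: not 5>5, s = 16+2 = 18
j=5,m=6: not 5>6, s = 18+2 = 20
j=5,m=7: not 5>7, s = 20+2 = 22
j=6,m=3: 6>3, s = 22+3 = 25
j=6,m=4: 6>4, s = 25+2 = 27
j=6,m=5: 6>5, s = 27+1 = 28
j=6,m=6: not 6>6, s = 28+2 = 30
j=6,m=7: not 6>7, s = 30+2 = 32
j=6,m=8: not 6>8, s = 32+2 = 34
j=7,m=3: 7>3, s = 34+4 = 38
j=7,m=4: 7>4, s = 38+3 = 41
j=7,m=5: 7>5, s = 41+2 = 43
j=7,m=6: 7>6, s = 43+1 = 44
j=7,m=7: not 7>7, s = 44+2 = 46
j=7,m=8: not 7>8, s = 46+2 = 48
j=7,m=9: not 7>9, s = 48+2 = 50

50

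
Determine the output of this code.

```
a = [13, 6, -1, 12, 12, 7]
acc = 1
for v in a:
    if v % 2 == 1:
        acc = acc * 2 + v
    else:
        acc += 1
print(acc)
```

73

v=13: odd, acc = 1*2+13 = 15
v=6: not odd, acc = 15+1 = 16
v=-1: odd, acc = 16*2+(-1) = 31
v=12: not odd, acc = 31+1 = 32
v=12: not odd, acc = 32+1 = 33
v=7: odd, acc = 33*2+7 = 73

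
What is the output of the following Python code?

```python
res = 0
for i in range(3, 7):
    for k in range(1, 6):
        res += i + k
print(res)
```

i=3,k=1: res = 0+4 = 4
i=3,k=2: res = 4+5 = 9
i=3,k=3: res = 9+6 = 15
i=3,k=4: res = 15+7 = 22
i=3,k=5: res = 22+8 = 30
i=4,k=1: res = 30+5 = 35
i=4,k=2: res = 35+6 = 41
i=4,k=3: res = 41+7 = 48
i=4,k=4: res = 48+8 = 56
i=4,k=5: res = 56+9 = 65
i=5,k=1: res = 65+6 = 71
i=5,k=2: res = 71+7 = 78
i=5,k=3: res = 78+8 = 86
i=5,k=4: res = 86+9 = 95
i=5,k=5: res = 95+10 = 105
i=6,k=1: res = 105+7 = 112
i=6,k=2: res = 112+8 = 120
i=6,k=3: res = 120+9 = 129
i=6,k=4: res = 129+10 = 139
i=6,k=5: res = 139+11 = 150

150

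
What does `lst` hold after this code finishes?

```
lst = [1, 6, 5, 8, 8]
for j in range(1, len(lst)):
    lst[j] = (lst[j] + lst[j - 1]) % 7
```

j=1: lst[1] = (6+1)%7 = 0 → [1, 0, 5, 8, 8]
j=2: lst[2] = (5+0)%7 = 5 → [1, 0, 5, 8, 8]
j=3: lst[3] = (8+5)%7 = 6 → [1, 0, 5, 6, 8]
j=4: lst[4] = (8+6)%7 = 0 → [1, 0, 5, 6, 0]

[1, 0, 5, 6, 0]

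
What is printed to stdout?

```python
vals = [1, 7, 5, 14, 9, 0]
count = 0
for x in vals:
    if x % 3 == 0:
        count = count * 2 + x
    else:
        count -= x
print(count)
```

x=1: not %3==0, count = 0-1 = -1
x=7: not %3==0, count = (-1)-7 = -8
x=5: not %3==0, count = (-8)-5 = -13
x=14: not %3==0, count = (-13)-14 = -27
x=9: %3==0, count = (-27)*2+9 = -45
x=0: %3==0, count = (-45)*2+0 = -90

-90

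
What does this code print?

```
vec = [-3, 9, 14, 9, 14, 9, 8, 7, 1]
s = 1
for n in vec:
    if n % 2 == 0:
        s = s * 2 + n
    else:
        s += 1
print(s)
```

124

n=-3: not even, s = 1+1 = 2
n=9: not even, s = 2+1 = 3
n=14: even, s = 3*2+14 = 20
n=9: not even, s = 20+1 = 21
n=14: even, s = 21*2+14 = 56
n=9: not even, s = 56+1 = 57
n=8: even, s = 57*2+8 = 122
n=7: not even, s = 122+1 = 123
n=1: not even, s = 123+1 = 124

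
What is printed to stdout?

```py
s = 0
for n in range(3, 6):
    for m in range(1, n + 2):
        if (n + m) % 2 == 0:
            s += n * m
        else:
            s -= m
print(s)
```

54

n=3,m=1: even sum, s = 0+3 = 3
n=3,m=2: odd sum, s = 3-2 = 1
n=3,m=3: even sum, s = 1+9 = 10
n=3,m=4: odd sum, s = 10-4 = 6
n=4,m=1: odd sum, s = 6-1 = 5
n=4,m=2: even sum, s = 5+8 = 13
n=4,m=3: odd sum, s = 13-3 = 10
n=4,m=4: even sum, s = 10+16 = 26
n=4,m=5: odd sum, s = 26-5 = 21
n=5,m=1: even sum, s = 21+5 = 26
n=5,m=2: odd sum, s = 26-2 = 24
n=5,m=3: even sum, s = 24+15 = 39
n=5,m=4: odd sum, s = 39-4 = 35
n=5,m=5: even sum, s = 35+25 = 60
n=5,m=6: odd sum, s = 60-6 = 54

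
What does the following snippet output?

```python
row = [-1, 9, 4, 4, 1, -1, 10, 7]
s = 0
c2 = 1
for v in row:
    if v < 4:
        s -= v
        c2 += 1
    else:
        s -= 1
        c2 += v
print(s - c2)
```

-42

v=-1: <4, s = 0-(-1) = 1; c2=2
v=9: not <4, s = 1-1 = 0; c2=11
v=4: not <4, s = 0-1 = -1; c2=15
v=4: not <4, s = (-1)-1 = -2; c2=19
v=1: <4, s = (-2)-1 = -3; c2=20
v=-1: <4, s = (-3)-(-1) = -2; c2=21
v=10: not <4, s = (-2)-1 = -3; c2=31
v=7: not <4, s = (-3)-1 = -4; c2=38
s-c2 = (-4)-38 = -42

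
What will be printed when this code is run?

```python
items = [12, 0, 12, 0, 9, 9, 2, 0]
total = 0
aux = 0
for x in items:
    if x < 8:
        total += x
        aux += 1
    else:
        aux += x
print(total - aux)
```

-44

x=12: not <8; aux=12
x=0: <8, total = 0+0 = 0; aux=13
x=12: not <8; aux=25
x=0: <8, total = 0+0 = 0; aux=26
x=9: not <8; aux=35
x=9: not <8; aux=44
x=2: <8, total = 0+2 = 2; aux=45
x=0: <8, total = 2+0 = 2; aux=46
total-aux = 2-46 = -44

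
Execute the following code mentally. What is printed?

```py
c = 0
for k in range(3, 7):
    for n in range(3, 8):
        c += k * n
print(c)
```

450

k=3,n=3: c = 0+9 = 9
k=3,n=4: c = 9+12 = 21
k=3,n=5: c = 21+15 = 36
k=3,n=6: c = 36+18 = 54
k=3,n=7: c = 54+21 = 75
k=4,n=3: c = 75+12 = 87
k=4,n=4: c = 87+16 = 103
k=4,n=5: c = 103+20 = 123
k=4,n=6: c = 123+24 = 147
k=4,n=7: c = 147+28 = 175
k=5,n=3: c = 175+15 = 190
k=5,n=4: c = 190+20 = 210
k=5,n=5: c = 210+25 = 235
k=5,n=6: c = 235+30 = 265
k=5,n=7: c = 265+35 = 300
k=6,n=3: c = 300+18 = 318
k=6,n=4: c = 318+24 = 342
k=6,n=5: c = 342+30 = 372
k=6,n=6: c = 372+36 = 408
k=6,n=7: c = 408+42 = 450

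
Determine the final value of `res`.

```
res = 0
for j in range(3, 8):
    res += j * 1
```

25

j=3: res = 0+3*1 = 3
j=4: res = 3+4*1 = 7
j=5: res = 7+5*1 = 12
j=6: res = 12+6*1 = 18
j=7: res = 18+7*1 = 25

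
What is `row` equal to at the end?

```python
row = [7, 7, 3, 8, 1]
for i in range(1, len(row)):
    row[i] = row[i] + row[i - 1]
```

[7, 14, 17, 25, 26]

i=1: row[1] = 7+7 = 14 → [7, 14, 3, 8, 1]
i=2: row[2] = 3+14 = 17 → [7, 14, 17, 8, 1]
i=3: row[3] = 8+17 = 25 → [7, 14, 17, 25, 1]
i=4: row[4] = 1+25 = 26 → [7, 14, 17, 25, 26]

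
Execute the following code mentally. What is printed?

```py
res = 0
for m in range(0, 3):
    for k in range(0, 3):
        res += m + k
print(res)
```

18

m=0,k=0: res = 0+0 = 0
m=0,k=1: res = 0+1 = 1
m=0,k=2: res = 1+2 = 3
m=1,k=0: res = 3+1 = 4
m=1,k=1: res = 4+2 = 6
m=1,k=2: res = 6+3 = 9
m=2,k=0: res = 9+2 = 11
m=2,k=1: res = 11+3 = 14
m=2,k=2: res = 14+4 = 18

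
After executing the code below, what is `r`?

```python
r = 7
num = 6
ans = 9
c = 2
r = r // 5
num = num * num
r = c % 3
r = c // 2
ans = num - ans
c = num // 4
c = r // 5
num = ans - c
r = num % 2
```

r = 7//5 = 1
num = 6*6 = 36
r = 2%3 = 2
r = 2//2 = 1
ans = 36-9 = 27
c = 36//4 = 9
c = 1//5 = 0
num = 27-0 = 27
r = 27%2 = 1

1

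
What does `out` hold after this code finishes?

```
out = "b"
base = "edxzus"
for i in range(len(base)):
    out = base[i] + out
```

i=0: prepend 'e' → 'eb'
i=1: prepend 'd' → 'deb'
i=2: prepend 'x' → 'xdeb'
i=3: prepend 'z' → 'zxdeb'
i=4: prepend 'u' → 'uzxdeb'
i=5: prepend 's' → 'suzxdeb'

'suzxdeb'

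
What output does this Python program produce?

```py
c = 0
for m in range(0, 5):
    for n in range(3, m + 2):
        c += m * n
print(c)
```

75

m=2,n=3: c = 0+6 = 6
m=3,n=3: c = 6+9 = 15
m=3,n=4: c = 15+12 = 27
m=4,n=3: c = 27+12 = 39
m=4,n=4: c = 39+16 = 55
m=4,n=5: c = 55+20 = 75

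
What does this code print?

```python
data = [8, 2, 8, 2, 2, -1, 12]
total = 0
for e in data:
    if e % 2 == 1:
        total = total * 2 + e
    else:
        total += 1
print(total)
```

10

e=8: not odd, total = 0+1 = 1
e=2: not odd, total = 1+1 = 2
e=8: not odd, total = 2+1 = 3
e=2: not odd, total = 3+1 = 4
e=2: not odd, total = 4+1 = 5
e=-1: odd, total = 5*2+(-1) = 9
e=12: not odd, total = 9+1 = 10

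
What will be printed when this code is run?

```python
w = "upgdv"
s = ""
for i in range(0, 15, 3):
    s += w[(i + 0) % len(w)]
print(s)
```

i=0: add w[0]='u' → 'u'
i=3: add w[3]='d' → 'ud'
i=6: add w[1]='p' → 'udp'
i=9: add w[4]='v' → 'udpv'
i=12: add w[2]='g' → 'udpvg'

udpvg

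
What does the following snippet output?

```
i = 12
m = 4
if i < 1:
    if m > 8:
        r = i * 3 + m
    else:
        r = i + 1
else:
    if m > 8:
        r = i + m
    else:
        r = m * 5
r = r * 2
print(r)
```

40

i=12, m=4
i < 1 is False; m > 8 is False
→ r = m * 5 = 20
r = 20*2 = 40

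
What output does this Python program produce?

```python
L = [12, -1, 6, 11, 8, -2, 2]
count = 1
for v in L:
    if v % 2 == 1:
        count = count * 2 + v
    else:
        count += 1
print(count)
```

22

v=12: not odd, count = 1+1 = 2
v=-1: odd, count = 2*2+(-1) = 3
v=6: not odd, count = 3+1 = 4
v=11: odd, count = 4*2+11 = 19
v=8: not odd, count = 19+1 = 20
v=-2: not odd, count = 20+1 = 21
v=2: not odd, count = 21+1 = 22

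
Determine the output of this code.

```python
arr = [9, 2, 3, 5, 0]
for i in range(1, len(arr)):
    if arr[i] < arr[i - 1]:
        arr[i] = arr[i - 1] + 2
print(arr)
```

[9, 11, 13, 15, 17]

i=1: 2<9, arr[1] = 9+2 = 11 → [9, 11, 3, 5, 0]
i=2: 3<11, arr[2] = 11+2 = 13 → [9, 11, 13, 5, 0]
i=3: 5<13, arr[3] = 13+2 = 15 → [9, 11, 13, 15, 0]
i=4: 0<15, arr[4] = 15+2 = 17 → [9, 11, 13, 15, 17]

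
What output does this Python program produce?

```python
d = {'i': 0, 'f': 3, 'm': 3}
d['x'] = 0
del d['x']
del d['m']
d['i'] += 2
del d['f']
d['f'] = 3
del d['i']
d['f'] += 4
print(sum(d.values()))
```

7

d['x'] = 0 → {'i': 0, 'f': 3, 'm': 3, 'x': 0}
del 'x' → {'i': 0, 'f': 3, 'm': 3}
del 'm' → {'i': 0, 'f': 3}
d['i'] = 0+2 = 2 → {'i': 2, 'f': 3}
del 'f' → {'i': 2}
d['f'] = 3 → {'i': 2, 'f': 3}
del 'i' → {'f': 3}
d['f'] = 3+4 = 7 → {'f': 7}
sum of values = 7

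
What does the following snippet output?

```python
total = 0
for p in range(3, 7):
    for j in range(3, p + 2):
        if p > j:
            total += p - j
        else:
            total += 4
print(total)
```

p=3,j=3: not 3>3, total = 0+4 = 4
p=3,j=4: not 3>4, total = 4+4 = 8
p=4,j=3: 4>3, total = 8+1 = 9
p=4,j=4: not 4>4, total = 9+4 = 13
p=4,j=5: not 4>5, total = 13+4 = 17
p=5,j=3: 5>3, total = 17+2 = 19
p=5,j=4: 5>4, total = 19+1 = 20
p=5,j=5: not 5>5, total = 20+4 = 24
p=5,j=6: not 5>6, total = 24+4 = 28
p=6,j=3: 6>3, total = 28+3 = 31
p=6,j=4: 6>4, total = 31+2 = 33
p=6,j=5: 6>5, total = 33+1 = 34
p=6,j=6: not 6>6, total = 34+4 = 38
p=6,j=7: not 6>7, total = 38+4 = 42

42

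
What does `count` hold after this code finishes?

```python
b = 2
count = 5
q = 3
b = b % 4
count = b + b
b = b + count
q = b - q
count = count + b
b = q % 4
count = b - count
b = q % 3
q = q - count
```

b = 2%4 = 2
count = 2+2 = 4
b = 2+4 = 6
q = 6-3 = 3
count = 4+6 = 10
b = 3%4 = 3
count = 3-10 = -7
b = 3%3 = 0
q = 3-(-7) = 10

-7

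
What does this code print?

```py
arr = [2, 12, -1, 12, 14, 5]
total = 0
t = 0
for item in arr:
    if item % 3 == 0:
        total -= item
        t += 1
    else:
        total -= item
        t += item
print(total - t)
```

item=2: not %3==0, total = 0-2 = -2; t=2
item=12: %3==0, total = (-2)-12 = -14; t=3
item=-1: not %3==0, total = (-14)-(-1) = -13; t=2
item=12: %3==0, total = (-13)-12 = -25; t=3
item=14: not %3==0, total = (-25)-14 = -39; t=17
item=5: not %3==0, total = (-39)-5 = -44; t=22
total-t = (-44)-22 = -66

-66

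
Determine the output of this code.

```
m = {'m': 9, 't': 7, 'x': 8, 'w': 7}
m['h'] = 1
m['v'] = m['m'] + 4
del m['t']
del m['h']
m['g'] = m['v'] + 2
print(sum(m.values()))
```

m['h'] = 1 → {'m': 9, 't': 7, 'x': 8, 'w': 7, 'h': 1}
m['v'] = m['m']+4 = 13 → {'m': 9, 't': 7, 'x': 8, 'w': 7, 'h': 1, 'v': 13}
del 't' → {'m': 9, 'x': 8, 'w': 7, 'h': 1, 'v': 13}
del 'h' → {'m': 9, 'x': 8, 'w': 7, 'v': 13}
m['g'] = m['v']+2 = 15 → {'m': 9, 'x': 8, 'w': 7, 'v': 13, 'g': 15}
sum of values = 52

52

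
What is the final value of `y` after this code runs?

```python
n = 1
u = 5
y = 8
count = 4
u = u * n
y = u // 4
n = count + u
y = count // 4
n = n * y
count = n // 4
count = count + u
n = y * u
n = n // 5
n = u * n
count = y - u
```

u = 5*1 = 5
y = 5//4 = 1
n = 4+5 = 9
y = 4//4 = 1
n = 9*1 = 9
count = 9//4 = 2
count = 2+5 = 7
n = 1*5 = 5
n = 5//5 = 1
n = 5*1 = 5
count = 1-5 = -4

1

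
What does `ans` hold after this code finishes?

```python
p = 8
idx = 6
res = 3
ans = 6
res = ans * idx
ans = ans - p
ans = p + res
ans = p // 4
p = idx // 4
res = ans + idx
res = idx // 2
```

2

res = 6*6 = 36
ans = 6-8 = -2
ans = 8+36 = 44
ans = 8//4 = 2
p = 6//4 = 1
res = 2+6 = 8
res = 6//2 = 3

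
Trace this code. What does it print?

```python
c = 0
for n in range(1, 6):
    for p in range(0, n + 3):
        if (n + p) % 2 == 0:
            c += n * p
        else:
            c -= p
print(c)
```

138

n=1,p=0: odd sum, c = 0-0 = 0
n=1,p=1: even sum, c = 0+1 = 1
n=1,p=2: odd sum, c = 1-2 = -1
n=1,p=3: even sum, c = (-1)+3 = 2
n=2,p=0: even sum, c = 2+0 = 2
n=2,p=1: odd sum, c = 2-1 = 1
n=2,p=2: even sum, c = 1+4 = 5
n=2,p=3: odd sum, c = 5-3 = 2
n=2,p=4: even sum, c = 2+8 = 10
n=3,p=0: odd sum, c = 10-0 = 10
n=3,p=1: even sum, c = 10+3 = 13
n=3,p=2: odd sum, c = 13-2 = 11
n=3,p=3: even sum, c = 11+9 = 20
n=3,p=4: odd sum, c = 20-4 = 16
n=3,p=5: even sum, c = 16+15 = 31
n=4,p=0: even sum, c = 31+0 = 31
n=4,p=1: odd sum, c = 31-1 = 30
n=4,p=2: even sum, c = 30+8 = 38
n=4,p=3: odd sum, c = 38-3 = 35
n=4,p=4: even sum, c = 35+16 = 51
n=4,p=5: odd sum, c = 51-5 = 46
n=4,p=6: even sum, c = 46+24 = 70
n=5,p=0: odd sum, c = 70-0 = 70
n=5,p=1: even sum, c = 70+5 = 75
n=5,p=2: odd sum, c = 75-2 = 73
n=5,p=3: even sum, c = 73+15 = 88
n=5,p=4: odd sum, c = 88-4 = 84
n=5,p=5: even sum, c = 84+25 = 109
n=5,p=6: odd sum, c = 109-6 = 103
n=5,p=7: even sum, c = 103+35 = 138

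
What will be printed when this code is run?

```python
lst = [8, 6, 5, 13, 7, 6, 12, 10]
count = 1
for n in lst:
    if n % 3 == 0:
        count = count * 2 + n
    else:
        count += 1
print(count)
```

n=8: not %3==0, count = 1+1 = 2
n=6: %3==0, count = 2*2+6 = 10
n=5: not %3==0, count = 10+1 = 11
n=13: not %3==0, count = 11+1 = 12
n=7: not %3==0, count = 12+1 = 13
n=6: %3==0, count = 13*2+6 = 32
n=12: %3==0, count = 32*2+12 = 76
n=10: not %3==0, count = 76+1 = 77

77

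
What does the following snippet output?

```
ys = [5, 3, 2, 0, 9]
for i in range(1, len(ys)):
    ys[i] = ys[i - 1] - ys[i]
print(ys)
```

[5, 2, 0, 0, -9]

i=1: ys[1] = 5-3 = 2 → [5, 2, 2, 0, 9]
i=2: ys[2] = 2-2 = 0 → [5, 2, 0, 0, 9]
i=3: ys[3] = 0-0 = 0 → [5, 2, 0, 0, 9]
i=4: ys[4] = 0-9 = -9 → [5, 2, 0, 0, -9]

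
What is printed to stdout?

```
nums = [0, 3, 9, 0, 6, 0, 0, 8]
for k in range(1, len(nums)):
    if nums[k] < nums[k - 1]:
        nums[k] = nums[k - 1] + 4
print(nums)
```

k=1: 3>=0, unchanged → [0, 3, 9, 0, 6, 0, 0, 8]
k=2: 9>=3, unchanged → [0, 3, 9, 0, 6, 0, 0, 8]
k=3: 0<9, nums[3] = 9+4 = 13 → [0, 3, 9, 13, 6, 0, 0, 8]
k=4: 6<13, nums[4] = 13+4 = 17 → [0, 3, 9, 13, 17, 0, 0, 8]
k=5: 0<17, nums[5] = 17+4 = 21 → [0, 3, 9, 13, 17, 21, 0, 8]
k=6: 0<21, nums[6] = 21+4 = 25 → [0, 3, 9, 13, 17, 21, 25, 8]
k=7: 8<25, nums[7] = 25+4 = 29 → [0, 3, 9, 13, 17, 21, 25, 29]

[0, 3, 9, 13, 17, 21, 25, 29]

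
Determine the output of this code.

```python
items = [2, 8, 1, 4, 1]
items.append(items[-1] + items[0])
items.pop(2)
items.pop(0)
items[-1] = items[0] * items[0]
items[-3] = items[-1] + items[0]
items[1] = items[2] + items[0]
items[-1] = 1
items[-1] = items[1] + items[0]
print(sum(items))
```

append items[-1]+items[0] = 1+2 = 3 → [2, 8, 1, 4, 1, 3]
pop(2) removes 1 → [2, 8, 4, 1, 3]
pop(0) removes 2 → [8, 4, 1, 3]
items[-1] = items[0]*items[0] = 8*8 = 64 → [8, 4, 1, 64]
items[-3] = items[-1]+items[0] = 64+8 = 72 → [8, 72, 1, 64]
items[1] = items[2]+items[0] = 1+8 = 9 → [8, 9, 1, 64]
items[-1] = 1 → [8, 9, 1, 1]
items[-1] = items[1]+items[0] = 9+8 = 17 → [8, 9, 1, 17]
sum = 35

35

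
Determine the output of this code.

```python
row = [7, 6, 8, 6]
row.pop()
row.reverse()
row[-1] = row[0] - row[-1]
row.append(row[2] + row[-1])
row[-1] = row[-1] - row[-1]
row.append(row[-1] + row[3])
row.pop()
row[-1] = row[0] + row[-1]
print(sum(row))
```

pop() removes 6 → [7, 6, 8]
reverse → [8, 6, 7]
row[-1] = row[0]-row[-1] = 8-7 = 1 → [8, 6, 1]
append row[2]+row[-1] = 1+1 = 2 → [8, 6, 1, 2]
row[-1] = row[-1]-row[-1] = 2-2 = 0 → [8, 6, 1, 0]
append row[-1]+row[3] = 0+0 = 0 → [8, 6, 1, 0, 0]
pop() removes 0 → [8, 6, 1, 0]
row[-1] = row[0]+row[-1] = 8+0 = 8 → [8, 6, 1, 8]
sum = 23

23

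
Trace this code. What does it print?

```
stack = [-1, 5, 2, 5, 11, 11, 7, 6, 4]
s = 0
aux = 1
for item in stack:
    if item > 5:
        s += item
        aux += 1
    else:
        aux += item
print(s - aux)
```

item=-1: not >5; aux=0
item=5: not >5; aux=5
item=2: not >5; aux=7
item=5: not >5; aux=12
item=11: >5, s = 0+11 = 11; aux=13
item=11: >5, s = 11+11 = 22; aux=14
item=7: >5, s = 22+7 = 29; aux=15
item=6: >5, s = 29+6 = 35; aux=16
item=4: not >5; aux=20
s-aux = 35-20 = 15

15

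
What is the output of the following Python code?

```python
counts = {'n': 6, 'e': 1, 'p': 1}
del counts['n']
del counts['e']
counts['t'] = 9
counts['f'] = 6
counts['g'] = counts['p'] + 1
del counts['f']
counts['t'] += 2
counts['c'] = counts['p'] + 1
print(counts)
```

del 'n' → {'e': 1, 'p': 1}
del 'e' → {'p': 1}
counts['t'] = 9 → {'p': 1, 't': 9}
counts['f'] = 6 → {'p': 1, 't': 9, 'f': 6}
counts['g'] = counts['p']+1 = 2 → {'p': 1, 't': 9, 'f': 6, 'g': 2}
del 'f' → {'p': 1, 't': 9, 'g': 2}
counts['t'] = 9+2 = 11 → {'p': 1, 't': 11, 'g': 2}
counts['c'] = counts['p']+1 = 2 → {'p': 1, 't': 11, 'g': 2, 'c': 2}

{'p': 1, 't': 11, 'g': 2, 'c': 2}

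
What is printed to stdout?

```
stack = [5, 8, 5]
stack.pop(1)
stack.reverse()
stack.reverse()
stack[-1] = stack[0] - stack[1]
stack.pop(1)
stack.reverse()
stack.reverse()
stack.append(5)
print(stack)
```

[5, 5]

pop(1) removes 8 → [5, 5]
reverse → [5, 5]
reverse → [5, 5]
stack[-1] = stack[0]-stack[1] = 5-5 = 0 → [5, 0]
pop(1) removes 0 → [5]
reverse → [5]
reverse → [5]
append 5 → [5, 5]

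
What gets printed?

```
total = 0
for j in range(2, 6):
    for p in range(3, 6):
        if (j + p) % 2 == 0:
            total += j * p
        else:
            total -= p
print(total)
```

j=2,p=3: odd sum, total = 0-3 = -3
j=2,p=4: even sum, total = (-3)+8 = 5
j=2,p=5: odd sum, total = 5-5 = 0
j=3,p=3: even sum, total = 0+9 = 9
j=3,p=4: odd sum, total = 9-4 = 5
j=3,p=5: even sum, total = 5+15 = 20
j=4,p=3: odd sum, total = 20-3 = 17
j=4,p=4: even sum, total = 17+16 = 33
j=4,p=5: odd sum, total = 33-5 = 28
j=5,p=3: even sum, total = 28+15 = 43
j=5,p=4: odd sum, total = 43-4 = 39
j=5,p=5: even sum, total = 39+25 = 64

64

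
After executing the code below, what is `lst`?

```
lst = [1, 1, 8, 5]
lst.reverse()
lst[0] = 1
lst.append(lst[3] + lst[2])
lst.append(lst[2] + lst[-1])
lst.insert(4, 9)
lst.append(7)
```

reverse → [5, 8, 1, 1]
lst[0] = 1 → [1, 8, 1, 1]
append lst[3]+lst[2] = 1+1 = 2 → [1, 8, 1, 1, 2]
append lst[2]+lst[-1] = 1+2 = 3 → [1, 8, 1, 1, 2, 3]
insert 9 at 4 → [1, 8, 1, 1, 9, 2, 3]
append 7 → [1, 8, 1, 1, 9, 2, 3, 7]

[1, 8, 1, 1, 9, 2, 3, 7]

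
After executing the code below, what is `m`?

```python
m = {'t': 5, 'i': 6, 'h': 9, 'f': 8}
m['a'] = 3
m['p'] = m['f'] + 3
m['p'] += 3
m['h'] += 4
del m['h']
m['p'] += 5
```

{'t': 5, 'i': 6, 'f': 8, 'a': 3, 'p': 19}

m['a'] = 3 → {'t': 5, 'i': 6, 'h': 9, 'f': 8, 'a': 3}
m['p'] = m['f']+3 = 11 → {'t': 5, 'i': 6, 'h': 9, 'f': 8, 'a': 3, 'p': 11}
m['p'] = 11+3 = 14 → {'t': 5, 'i': 6, 'h': 9, 'f': 8, 'a': 3, 'p': 14}
m['h'] = 9+4 = 13 → {'t': 5, 'i': 6, 'h': 13, 'f': 8, 'a': 3, 'p': 14}
del 'h' → {'t': 5, 'i': 6, 'f': 8, 'a': 3, 'p': 14}
m['p'] = 14+5 = 19 → {'t': 5, 'i': 6, 'f': 8, 'a': 3, 'p': 19}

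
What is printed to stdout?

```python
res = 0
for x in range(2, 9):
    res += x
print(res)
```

x=2: res = 0+2 = 2
x=3: res = 2+3 = 5
x=4: res = 5+4 = 9
x=5: res = 9+5 = 14
x=6: res = 14+6 = 20
x=7: res = 20+7 = 27
x=8: res = 27+8 = 35

35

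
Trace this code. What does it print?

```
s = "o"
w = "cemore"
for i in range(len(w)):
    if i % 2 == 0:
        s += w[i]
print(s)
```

i=0: add 'c' → 'oc'
i=1: skip
i=2: add 'm' → 'ocm'
i=3: skip
i=4: add 'r' → 'ocmr'
i=5: skip

ocmr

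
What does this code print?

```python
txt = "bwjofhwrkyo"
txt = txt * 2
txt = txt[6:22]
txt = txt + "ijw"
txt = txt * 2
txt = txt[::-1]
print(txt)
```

repeat ×2 → 'bwjofhwrkyobwjofhwrkyo'
slice [6:22] → 'wrkyobwjofhwrkyo'
+ 'ijw' → 'wrkyobwjofhwrkyoijw'
repeat ×2 → 'wrkyobwjofhwrkyoijwwrkyobwjofhwrkyoijw'
reverse → 'wjioykrwhfojwboykrwwjioykrwhfojwboykrw'

wjioykrwhfojwboykrwwjioykrwhfojwboykrw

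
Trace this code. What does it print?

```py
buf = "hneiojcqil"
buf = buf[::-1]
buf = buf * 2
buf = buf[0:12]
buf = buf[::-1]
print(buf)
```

ilhneiojcqil

reverse → 'liqcjoienh'
repeat ×2 → 'liqcjoienhliqcjoienh'
slice [0:12] → 'liqcjoienhli'
reverse → 'ilhneiojcqil'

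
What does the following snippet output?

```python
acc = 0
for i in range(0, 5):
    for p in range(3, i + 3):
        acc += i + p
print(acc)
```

i=1,p=3: acc = 0+4 = 4
i=2,p=3: acc = 4+5 = 9
i=2,p=4: acc = 9+6 = 15
i=3,p=3: acc = 15+6 = 21
i=3,p=4: acc = 21+7 = 28
i=3,p=5: acc = 28+8 = 36
i=4,p=3: acc = 36+7 = 43
i=4,p=4: acc = 43+8 = 51
i=4,p=5: acc = 51+9 = 60
i=4,p=6: acc = 60+10 = 70

70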